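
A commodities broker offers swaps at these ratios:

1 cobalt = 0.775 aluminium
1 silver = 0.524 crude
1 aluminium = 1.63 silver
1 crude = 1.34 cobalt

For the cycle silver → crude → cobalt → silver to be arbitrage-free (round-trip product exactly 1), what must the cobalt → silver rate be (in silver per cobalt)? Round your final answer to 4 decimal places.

1.4242

Known legs of the cycle: 0.524 × 1.34 = 0.70216
For no arbitrage the full-cycle product must be 1, so the missing rate is 1 / 0.70216 ≈ 1.424177.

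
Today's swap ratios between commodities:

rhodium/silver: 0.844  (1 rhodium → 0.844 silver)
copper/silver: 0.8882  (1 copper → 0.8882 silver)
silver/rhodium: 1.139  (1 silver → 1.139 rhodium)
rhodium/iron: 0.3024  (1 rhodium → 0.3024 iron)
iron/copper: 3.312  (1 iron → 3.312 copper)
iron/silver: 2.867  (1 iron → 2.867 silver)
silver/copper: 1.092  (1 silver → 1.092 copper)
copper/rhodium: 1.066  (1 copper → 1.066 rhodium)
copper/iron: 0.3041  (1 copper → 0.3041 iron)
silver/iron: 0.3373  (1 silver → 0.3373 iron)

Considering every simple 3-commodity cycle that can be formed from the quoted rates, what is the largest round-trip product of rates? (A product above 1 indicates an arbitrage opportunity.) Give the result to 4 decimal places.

1.0677

iron→copper→rhodium→iron: 3.312 × 1.066 × 0.3024 = 1.06765
iron→copper→silver→iron: 3.312 × 0.8882 × 0.3373 = 0.99224
iron→silver→rhodium→iron: 2.867 × 1.139 × 0.3024 = 0.98749
copper→rhodium→silver→copper: 1.066 × 0.844 × 1.092 = 0.98248
iron→silver→copper→iron: 2.867 × 1.092 × 0.3041 = 0.95207
Maximum is iron→copper→rhodium→iron at 1.0677; arbitrage exists.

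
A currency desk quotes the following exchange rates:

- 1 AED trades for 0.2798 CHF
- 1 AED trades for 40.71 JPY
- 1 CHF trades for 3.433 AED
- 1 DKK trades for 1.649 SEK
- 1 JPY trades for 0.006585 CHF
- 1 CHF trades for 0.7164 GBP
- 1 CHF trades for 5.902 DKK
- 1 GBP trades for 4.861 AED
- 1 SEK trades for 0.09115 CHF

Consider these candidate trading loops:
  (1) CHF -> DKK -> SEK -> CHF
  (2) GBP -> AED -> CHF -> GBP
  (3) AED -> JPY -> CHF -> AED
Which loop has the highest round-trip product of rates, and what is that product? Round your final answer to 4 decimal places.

(1) 5.902 × 1.649 × 0.09115 = 0.88711
(2) 4.861 × 0.2798 × 0.7164 = 0.97438
(3) 40.71 × 0.006585 × 3.433 = 0.92030
Highest is cycle (2) at 0.9744 (≤1, no arbitrage).

0.9744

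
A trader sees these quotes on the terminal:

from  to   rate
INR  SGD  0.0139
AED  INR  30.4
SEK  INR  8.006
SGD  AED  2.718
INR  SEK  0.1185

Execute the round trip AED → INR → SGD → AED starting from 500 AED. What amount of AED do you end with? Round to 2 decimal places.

574.26

500 AED × 30.4 = 15200 INR
15200 INR × 0.0139 = 211.28 SGD
211.28 SGD × 2.718 = 574.25904 AED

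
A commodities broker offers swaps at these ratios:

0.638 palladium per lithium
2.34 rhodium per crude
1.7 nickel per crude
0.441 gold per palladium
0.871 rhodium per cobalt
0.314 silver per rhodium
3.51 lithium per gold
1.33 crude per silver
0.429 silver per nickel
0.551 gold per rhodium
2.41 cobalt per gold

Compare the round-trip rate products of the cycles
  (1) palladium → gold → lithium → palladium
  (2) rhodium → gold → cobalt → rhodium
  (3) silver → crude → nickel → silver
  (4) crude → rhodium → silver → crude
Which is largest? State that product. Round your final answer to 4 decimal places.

(1) 0.441 × 3.51 × 0.638 = 0.98757
(2) 0.551 × 2.41 × 0.871 = 1.15661
(3) 1.33 × 1.7 × 0.429 = 0.96997
(4) 2.34 × 0.314 × 1.33 = 0.97723
Highest is cycle (2) at 1.1566 (>1, arbitrage).

1.1566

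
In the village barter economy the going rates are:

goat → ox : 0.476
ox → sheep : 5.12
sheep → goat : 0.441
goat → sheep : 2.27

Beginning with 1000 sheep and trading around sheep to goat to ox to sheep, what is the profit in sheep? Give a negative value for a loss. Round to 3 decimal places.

74.770

1000 sheep × 0.441 = 441 goat
441 goat × 0.476 = 209.916 ox
209.916 ox × 5.12 = 1074.76992 sheep
Net change: 1074.76992 − 1000 = 74.76992 sheep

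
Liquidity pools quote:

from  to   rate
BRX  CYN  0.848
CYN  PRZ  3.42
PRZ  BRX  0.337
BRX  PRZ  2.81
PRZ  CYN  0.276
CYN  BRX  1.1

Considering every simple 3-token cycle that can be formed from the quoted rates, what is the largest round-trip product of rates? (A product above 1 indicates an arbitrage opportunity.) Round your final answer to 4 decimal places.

0.9774

CYN→PRZ→BRX→CYN: 3.42 × 0.337 × 0.848 = 0.97735
CYN→BRX→PRZ→CYN: 1.1 × 2.81 × 0.276 = 0.85312
Maximum is CYN→PRZ→BRX→CYN at 0.9774; no arbitrage — every cycle loses value.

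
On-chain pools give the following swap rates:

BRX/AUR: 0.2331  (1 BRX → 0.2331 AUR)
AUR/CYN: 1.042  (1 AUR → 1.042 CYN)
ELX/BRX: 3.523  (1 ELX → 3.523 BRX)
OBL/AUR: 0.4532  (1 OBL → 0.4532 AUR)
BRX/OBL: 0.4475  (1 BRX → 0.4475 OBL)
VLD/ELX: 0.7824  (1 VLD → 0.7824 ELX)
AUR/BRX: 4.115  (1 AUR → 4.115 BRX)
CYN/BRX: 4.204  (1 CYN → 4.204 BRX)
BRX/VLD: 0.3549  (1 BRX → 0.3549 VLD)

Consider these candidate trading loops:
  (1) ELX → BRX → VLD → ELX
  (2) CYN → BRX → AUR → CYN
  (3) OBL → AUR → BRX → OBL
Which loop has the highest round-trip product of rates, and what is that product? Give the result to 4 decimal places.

1.0211

(1) 3.523 × 0.3549 × 0.7824 = 0.97824
(2) 4.204 × 0.2331 × 1.042 = 1.02111
(3) 0.4532 × 4.115 × 0.4475 = 0.83455
Highest is cycle (2) at 1.0211 (>1, arbitrage).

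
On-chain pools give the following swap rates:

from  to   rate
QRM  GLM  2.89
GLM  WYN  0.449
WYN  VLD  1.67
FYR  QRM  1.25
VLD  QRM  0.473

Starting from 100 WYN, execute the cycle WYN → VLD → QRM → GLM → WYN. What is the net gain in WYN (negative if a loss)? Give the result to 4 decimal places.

100 WYN × 1.67 = 167 VLD
167 VLD × 0.473 = 78.991 QRM
78.991 QRM × 2.89 = 228.28399 GLM
228.28399 GLM × 0.449 = 102.49951151 WYN
Net change: 102.49951151 − 100 = 2.49951151 WYN

2.4995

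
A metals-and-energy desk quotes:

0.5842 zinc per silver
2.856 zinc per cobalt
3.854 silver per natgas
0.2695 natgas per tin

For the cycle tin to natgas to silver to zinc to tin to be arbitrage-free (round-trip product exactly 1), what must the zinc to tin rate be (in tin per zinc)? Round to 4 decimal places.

1.6480

Known legs of the cycle: 0.2695 × 3.854 × 0.5842 = 0.6067810826
For no arbitrage the full-cycle product must be 1, so the missing rate is 1 / 0.6067810826 ≈ 1.648041.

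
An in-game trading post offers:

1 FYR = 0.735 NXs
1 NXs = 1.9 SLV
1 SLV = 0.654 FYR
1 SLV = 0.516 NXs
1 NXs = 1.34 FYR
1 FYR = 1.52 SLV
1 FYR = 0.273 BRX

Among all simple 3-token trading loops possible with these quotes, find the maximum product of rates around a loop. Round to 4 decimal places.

1.0510

SLV→NXs→FYR→SLV: 0.516 × 1.34 × 1.52 = 1.05099
SLV→FYR→NXs→SLV: 0.654 × 0.735 × 1.9 = 0.91331
Maximum is SLV→NXs→FYR→SLV at 1.0510; arbitrage exists.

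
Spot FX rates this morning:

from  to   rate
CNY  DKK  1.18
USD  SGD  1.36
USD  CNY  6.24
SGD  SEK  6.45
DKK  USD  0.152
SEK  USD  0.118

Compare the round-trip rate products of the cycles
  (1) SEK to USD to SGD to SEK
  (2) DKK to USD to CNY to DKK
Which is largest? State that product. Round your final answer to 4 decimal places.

1.1192

(1) 0.118 × 1.36 × 6.45 = 1.03510
(2) 0.152 × 6.24 × 1.18 = 1.11921
Highest is cycle (2) at 1.1192 (>1, arbitrage).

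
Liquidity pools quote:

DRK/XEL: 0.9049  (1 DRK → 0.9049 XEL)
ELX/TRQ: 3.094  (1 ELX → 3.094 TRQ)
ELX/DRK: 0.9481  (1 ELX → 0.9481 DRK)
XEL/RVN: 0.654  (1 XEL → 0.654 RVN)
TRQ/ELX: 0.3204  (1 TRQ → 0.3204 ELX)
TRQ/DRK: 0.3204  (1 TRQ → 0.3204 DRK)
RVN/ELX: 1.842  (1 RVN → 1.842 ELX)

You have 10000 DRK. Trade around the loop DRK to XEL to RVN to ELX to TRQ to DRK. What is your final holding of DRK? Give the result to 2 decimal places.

10000 DRK × 0.9049 = 9049 XEL
9049 XEL × 0.654 = 5918.046 RVN
5918.046 RVN × 1.842 = 10901.040732 ELX
10901.040732 ELX × 3.094 = 33727.820024808 TRQ
33727.820024808 TRQ × 0.3204 = 10806.3935359484832 DRK

10806.39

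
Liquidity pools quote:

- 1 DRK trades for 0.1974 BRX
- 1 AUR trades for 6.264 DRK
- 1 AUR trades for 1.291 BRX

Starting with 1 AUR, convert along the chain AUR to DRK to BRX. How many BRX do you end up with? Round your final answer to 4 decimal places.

1 AUR × 6.264 = 6.264 DRK
6.264 DRK × 0.1974 = 1.2365136 BRX

1.2365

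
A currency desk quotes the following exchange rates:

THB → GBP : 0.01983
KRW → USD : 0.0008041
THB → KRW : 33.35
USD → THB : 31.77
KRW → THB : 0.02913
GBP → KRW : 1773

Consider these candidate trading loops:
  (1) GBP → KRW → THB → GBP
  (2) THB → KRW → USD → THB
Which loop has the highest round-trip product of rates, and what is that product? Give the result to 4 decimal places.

(1) 1773 × 0.02913 × 0.01983 = 1.02417
(2) 33.35 × 0.0008041 × 31.77 = 0.85197
Highest is cycle (1) at 1.0242 (>1, arbitrage).

1.0242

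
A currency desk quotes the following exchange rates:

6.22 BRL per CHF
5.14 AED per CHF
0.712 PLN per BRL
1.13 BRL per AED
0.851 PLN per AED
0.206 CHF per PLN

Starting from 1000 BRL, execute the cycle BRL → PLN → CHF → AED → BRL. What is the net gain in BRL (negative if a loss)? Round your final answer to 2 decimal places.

1000 BRL × 0.712 = 712 PLN
712 PLN × 0.206 = 146.672 CHF
146.672 CHF × 5.14 = 753.89408 AED
753.89408 AED × 1.13 = 851.9003104 BRL
Net change: 851.9003104 − 1000 = -148.0996896 BRL

-148.10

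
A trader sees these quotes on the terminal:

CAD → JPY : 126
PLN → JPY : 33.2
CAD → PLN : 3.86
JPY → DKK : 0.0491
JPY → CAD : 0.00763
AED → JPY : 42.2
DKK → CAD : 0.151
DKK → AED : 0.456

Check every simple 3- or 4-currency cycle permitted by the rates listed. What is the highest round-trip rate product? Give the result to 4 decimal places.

JPY→CAD→PLN→JPY: 0.00763 × 3.86 × 33.2 = 0.97780
JPY→DKK→CAD→PLN→JPY: 0.0491 × 0.151 × 3.86 × 33.2 = 0.95013
AED→JPY→DKK→AED: 42.2 × 0.0491 × 0.456 = 0.94484
JPY→DKK→CAD→JPY: 0.0491 × 0.151 × 126 = 0.93418
Maximum is JPY→CAD→PLN→JPY at 0.9778; no arbitrage — every cycle loses value.

0.9778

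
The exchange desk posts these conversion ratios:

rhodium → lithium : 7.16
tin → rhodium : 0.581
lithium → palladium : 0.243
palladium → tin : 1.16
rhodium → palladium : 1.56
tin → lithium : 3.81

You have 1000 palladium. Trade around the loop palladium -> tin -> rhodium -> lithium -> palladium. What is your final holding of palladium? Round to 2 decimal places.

1172.61

1000 palladium × 1.16 = 1160 tin
1160 tin × 0.581 = 673.96 rhodium
673.96 rhodium × 7.16 = 4825.5536 lithium
4825.5536 lithium × 0.243 = 1172.6095248 palladium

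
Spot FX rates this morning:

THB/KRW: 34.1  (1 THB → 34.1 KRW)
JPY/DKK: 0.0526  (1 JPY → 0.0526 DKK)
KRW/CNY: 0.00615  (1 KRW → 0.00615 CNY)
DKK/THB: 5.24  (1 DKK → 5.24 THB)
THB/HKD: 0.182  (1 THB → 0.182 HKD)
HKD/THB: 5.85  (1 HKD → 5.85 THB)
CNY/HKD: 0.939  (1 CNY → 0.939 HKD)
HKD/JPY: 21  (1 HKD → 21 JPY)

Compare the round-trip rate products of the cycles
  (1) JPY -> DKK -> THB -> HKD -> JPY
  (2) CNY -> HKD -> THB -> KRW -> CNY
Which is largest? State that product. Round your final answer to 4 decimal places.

(1) 0.0526 × 5.24 × 0.182 × 21 = 1.05343
(2) 0.939 × 5.85 × 34.1 × 0.00615 = 1.15200
Highest is cycle (2) at 1.1520 (>1, arbitrage).

1.1520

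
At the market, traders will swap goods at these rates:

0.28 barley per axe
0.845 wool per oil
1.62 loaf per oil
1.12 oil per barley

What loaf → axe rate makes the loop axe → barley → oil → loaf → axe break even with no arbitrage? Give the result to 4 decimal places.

Known legs of the cycle: 0.28 × 1.12 × 1.62 = 0.508032
For no arbitrage the full-cycle product must be 1, so the missing rate is 1 / 0.508032 ≈ 1.968380.

1.9684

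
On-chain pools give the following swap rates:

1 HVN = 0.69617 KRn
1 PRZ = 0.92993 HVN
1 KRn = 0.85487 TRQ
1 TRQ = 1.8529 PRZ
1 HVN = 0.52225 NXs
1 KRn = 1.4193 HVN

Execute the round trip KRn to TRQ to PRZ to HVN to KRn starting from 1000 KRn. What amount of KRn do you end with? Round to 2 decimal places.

1025.46

1000 KRn × 0.85487 = 854.87 TRQ
854.87 TRQ × 1.8529 = 1583.988623 PRZ
1583.988623 PRZ × 0.92993 = 1472.99854018639 HVN
1472.99854018639 HVN × 0.69617 = 1025.4573937215591263 KRn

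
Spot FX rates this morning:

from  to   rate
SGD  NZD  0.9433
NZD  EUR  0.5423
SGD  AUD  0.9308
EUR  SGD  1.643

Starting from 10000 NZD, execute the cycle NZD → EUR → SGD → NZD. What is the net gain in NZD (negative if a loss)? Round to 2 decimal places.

10000 NZD × 0.5423 = 5423 EUR
5423 EUR × 1.643 = 8909.989 SGD
8909.989 SGD × 0.9433 = 8404.7926237 NZD
Net change: 8404.7926237 − 10000 = -1595.2073763 NZD

-1595.21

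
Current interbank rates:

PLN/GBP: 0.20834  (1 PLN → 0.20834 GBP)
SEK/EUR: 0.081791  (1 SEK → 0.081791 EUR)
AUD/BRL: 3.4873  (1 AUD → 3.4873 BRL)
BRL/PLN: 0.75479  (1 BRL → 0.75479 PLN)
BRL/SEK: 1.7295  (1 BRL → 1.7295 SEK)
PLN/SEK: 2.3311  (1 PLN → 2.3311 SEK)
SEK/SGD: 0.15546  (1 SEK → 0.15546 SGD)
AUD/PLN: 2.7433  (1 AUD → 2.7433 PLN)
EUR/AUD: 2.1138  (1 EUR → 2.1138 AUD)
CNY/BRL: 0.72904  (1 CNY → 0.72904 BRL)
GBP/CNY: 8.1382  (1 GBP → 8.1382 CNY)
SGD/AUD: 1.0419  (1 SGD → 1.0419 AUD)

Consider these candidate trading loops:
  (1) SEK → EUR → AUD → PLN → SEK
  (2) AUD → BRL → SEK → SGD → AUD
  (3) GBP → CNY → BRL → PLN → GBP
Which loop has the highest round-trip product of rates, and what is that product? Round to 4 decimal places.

(1) 0.081791 × 2.1138 × 2.7433 × 2.3311 = 1.10561
(2) 3.4873 × 1.7295 × 0.15546 × 1.0419 = 0.97691
(3) 8.1382 × 0.72904 × 0.75479 × 0.20834 = 0.93299
Highest is cycle (1) at 1.1056 (>1, arbitrage).

1.1056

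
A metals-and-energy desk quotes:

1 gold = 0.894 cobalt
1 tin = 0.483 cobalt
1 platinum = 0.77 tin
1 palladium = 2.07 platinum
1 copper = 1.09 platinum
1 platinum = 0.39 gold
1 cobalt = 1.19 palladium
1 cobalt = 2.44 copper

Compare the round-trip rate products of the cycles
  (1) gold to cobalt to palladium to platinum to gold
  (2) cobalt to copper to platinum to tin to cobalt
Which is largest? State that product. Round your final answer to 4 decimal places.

(1) 0.894 × 1.19 × 2.07 × 0.39 = 0.85885
(2) 2.44 × 1.09 × 0.77 × 0.483 = 0.98913
Highest is cycle (2) at 0.9891 (≤1, no arbitrage).

0.9891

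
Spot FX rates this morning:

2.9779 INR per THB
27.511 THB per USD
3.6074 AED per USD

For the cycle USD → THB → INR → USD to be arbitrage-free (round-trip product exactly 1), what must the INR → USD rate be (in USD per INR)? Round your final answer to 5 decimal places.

Known legs of the cycle: 27.511 × 2.9779 = 81.9250069
For no arbitrage the full-cycle product must be 1, so the missing rate is 1 / 81.9250069 ≈ 0.0122063.

0.01221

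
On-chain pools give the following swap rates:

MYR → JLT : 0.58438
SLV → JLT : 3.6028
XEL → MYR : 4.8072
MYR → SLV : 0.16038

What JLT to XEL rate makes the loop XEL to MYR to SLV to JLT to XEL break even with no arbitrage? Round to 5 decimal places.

Known legs of the cycle: 4.8072 × 0.16038 × 3.6028 = 2.7776821900608
For no arbitrage the full-cycle product must be 1, so the missing rate is 1 / 2.7776821900608 ≈ 0.3600124.

0.36001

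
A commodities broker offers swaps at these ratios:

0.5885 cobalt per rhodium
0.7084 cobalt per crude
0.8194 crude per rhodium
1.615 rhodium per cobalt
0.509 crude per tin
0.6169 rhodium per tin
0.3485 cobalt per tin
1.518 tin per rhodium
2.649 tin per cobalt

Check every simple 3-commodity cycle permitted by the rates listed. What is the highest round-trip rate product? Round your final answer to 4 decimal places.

0.9617

tin→rhodium→cobalt→tin: 0.6169 × 0.5885 × 2.649 = 0.96171
tin→crude→cobalt→tin: 0.509 × 0.7084 × 2.649 = 0.95516
rhodium→crude→cobalt→rhodium: 0.8194 × 0.7084 × 1.615 = 0.93745
tin→cobalt→rhodium→tin: 0.3485 × 1.615 × 1.518 = 0.85437
Maximum is tin→rhodium→cobalt→tin at 0.9617; no arbitrage — every cycle loses value.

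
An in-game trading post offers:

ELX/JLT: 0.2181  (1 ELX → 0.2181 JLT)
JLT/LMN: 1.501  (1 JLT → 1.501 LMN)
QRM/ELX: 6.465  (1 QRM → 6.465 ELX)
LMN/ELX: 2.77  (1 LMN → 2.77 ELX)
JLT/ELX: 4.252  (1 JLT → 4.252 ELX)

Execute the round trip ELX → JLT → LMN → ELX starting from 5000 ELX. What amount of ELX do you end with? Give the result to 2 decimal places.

4534.05

5000 ELX × 0.2181 = 1090.5 JLT
1090.5 JLT × 1.501 = 1636.8405 LMN
1636.8405 LMN × 2.77 = 4534.048185 ELX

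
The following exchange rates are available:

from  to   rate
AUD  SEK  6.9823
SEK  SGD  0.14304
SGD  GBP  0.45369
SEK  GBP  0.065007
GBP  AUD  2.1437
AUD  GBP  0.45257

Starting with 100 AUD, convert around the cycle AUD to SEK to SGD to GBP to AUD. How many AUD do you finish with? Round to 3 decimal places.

100 AUD × 6.9823 = 698.23 SEK
698.23 SEK × 0.14304 = 99.8748192 SGD
99.8748192 SGD × 0.45369 = 45.312206722848 GBP
45.312206722848 GBP × 2.1437 = 97.1357775517692576 AUD

97.136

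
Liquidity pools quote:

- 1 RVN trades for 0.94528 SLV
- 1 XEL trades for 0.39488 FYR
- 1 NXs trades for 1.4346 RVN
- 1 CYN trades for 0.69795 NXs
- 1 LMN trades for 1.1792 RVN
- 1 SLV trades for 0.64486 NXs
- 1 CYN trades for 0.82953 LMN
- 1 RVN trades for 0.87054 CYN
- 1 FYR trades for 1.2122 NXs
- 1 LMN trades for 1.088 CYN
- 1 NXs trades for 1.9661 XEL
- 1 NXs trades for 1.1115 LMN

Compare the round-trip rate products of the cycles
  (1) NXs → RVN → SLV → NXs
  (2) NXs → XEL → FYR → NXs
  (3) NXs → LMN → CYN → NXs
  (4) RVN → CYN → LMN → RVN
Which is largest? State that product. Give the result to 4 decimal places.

0.9411

(1) 1.4346 × 0.94528 × 0.64486 = 0.87449
(2) 1.9661 × 0.39488 × 1.2122 = 0.94112
(3) 1.1115 × 1.088 × 0.69795 = 0.84404
(4) 0.87054 × 0.82953 × 1.1792 = 0.85155
Highest is cycle (2) at 0.9411 (≤1, no arbitrage).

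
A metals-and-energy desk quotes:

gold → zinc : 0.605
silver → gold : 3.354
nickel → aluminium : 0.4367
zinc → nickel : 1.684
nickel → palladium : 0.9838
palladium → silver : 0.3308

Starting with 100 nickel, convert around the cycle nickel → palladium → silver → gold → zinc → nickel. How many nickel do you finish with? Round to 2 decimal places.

111.21

100 nickel × 0.9838 = 98.38 palladium
98.38 palladium × 0.3308 = 32.544104 silver
32.544104 silver × 3.354 = 109.152924816 gold
109.152924816 gold × 0.605 = 66.03751951368 zinc
66.03751951368 zinc × 1.684 = 111.20718286103712 nickel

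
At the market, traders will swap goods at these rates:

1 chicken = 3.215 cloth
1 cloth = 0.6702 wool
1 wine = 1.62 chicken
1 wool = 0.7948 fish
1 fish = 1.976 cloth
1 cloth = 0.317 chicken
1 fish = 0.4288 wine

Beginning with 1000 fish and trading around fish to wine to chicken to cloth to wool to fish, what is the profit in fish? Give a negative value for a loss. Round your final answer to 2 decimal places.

189.63

1000 fish × 0.4288 = 428.8 wine
428.8 wine × 1.62 = 694.656 chicken
694.656 chicken × 3.215 = 2233.31904 cloth
2233.31904 cloth × 0.6702 = 1496.770420608 wool
1496.770420608 wool × 0.7948 = 1189.6331302992384 fish
Net change: 1189.6331302992384 − 1000 = 189.6331302992384 fish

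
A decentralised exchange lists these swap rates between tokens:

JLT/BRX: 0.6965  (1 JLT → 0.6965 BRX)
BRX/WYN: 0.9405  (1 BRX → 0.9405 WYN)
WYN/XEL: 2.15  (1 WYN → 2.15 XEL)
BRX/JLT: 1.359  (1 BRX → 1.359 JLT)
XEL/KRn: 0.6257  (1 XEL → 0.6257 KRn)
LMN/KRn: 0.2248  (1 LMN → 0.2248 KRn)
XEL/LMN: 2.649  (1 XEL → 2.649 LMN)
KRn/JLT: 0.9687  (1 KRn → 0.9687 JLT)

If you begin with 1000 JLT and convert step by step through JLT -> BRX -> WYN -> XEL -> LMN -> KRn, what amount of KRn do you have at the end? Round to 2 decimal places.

1000 JLT × 0.6965 = 696.5 BRX
696.5 BRX × 0.9405 = 655.05825 WYN
655.05825 WYN × 2.15 = 1408.3752375 XEL
1408.3752375 XEL × 2.649 = 3730.7860041375 LMN
3730.7860041375 LMN × 0.2248 = 838.68069373011 KRn

838.68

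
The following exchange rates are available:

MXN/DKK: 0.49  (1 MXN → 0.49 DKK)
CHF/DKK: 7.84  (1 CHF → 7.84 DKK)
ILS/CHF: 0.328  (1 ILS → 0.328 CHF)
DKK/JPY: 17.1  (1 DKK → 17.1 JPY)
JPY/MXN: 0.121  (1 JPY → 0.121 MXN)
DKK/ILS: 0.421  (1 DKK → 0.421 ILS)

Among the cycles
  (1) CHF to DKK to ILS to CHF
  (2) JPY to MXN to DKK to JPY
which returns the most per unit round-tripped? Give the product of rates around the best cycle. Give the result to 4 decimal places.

(1) 7.84 × 0.421 × 0.328 = 1.08261
(2) 0.121 × 0.49 × 17.1 = 1.01386
Highest is cycle (1) at 1.0826 (>1, arbitrage).

1.0826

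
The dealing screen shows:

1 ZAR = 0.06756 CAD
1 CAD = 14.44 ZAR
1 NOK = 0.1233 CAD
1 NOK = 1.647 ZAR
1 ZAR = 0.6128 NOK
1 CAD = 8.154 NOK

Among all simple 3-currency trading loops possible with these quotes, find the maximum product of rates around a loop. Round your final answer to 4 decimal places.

NOK→CAD→ZAR→NOK: 0.1233 × 14.44 × 0.6128 = 1.09106
NOK→ZAR→CAD→NOK: 1.647 × 0.06756 × 8.154 = 0.90731
Maximum is NOK→CAD→ZAR→NOK at 1.0911; arbitrage exists.

1.0911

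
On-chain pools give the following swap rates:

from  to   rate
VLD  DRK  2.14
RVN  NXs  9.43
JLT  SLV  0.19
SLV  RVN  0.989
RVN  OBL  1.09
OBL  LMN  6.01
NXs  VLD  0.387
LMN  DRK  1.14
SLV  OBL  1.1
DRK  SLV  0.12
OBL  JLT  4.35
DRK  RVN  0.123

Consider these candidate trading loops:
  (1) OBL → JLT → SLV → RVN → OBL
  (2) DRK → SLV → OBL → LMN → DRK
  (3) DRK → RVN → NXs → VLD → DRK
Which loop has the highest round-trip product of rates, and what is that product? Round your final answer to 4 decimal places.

(1) 4.35 × 0.19 × 0.989 × 1.09 = 0.89098
(2) 0.12 × 1.1 × 6.01 × 1.14 = 0.90438
(3) 0.123 × 9.43 × 0.387 × 2.14 = 0.96060
Highest is cycle (3) at 0.9606 (≤1, no arbitrage).

0.9606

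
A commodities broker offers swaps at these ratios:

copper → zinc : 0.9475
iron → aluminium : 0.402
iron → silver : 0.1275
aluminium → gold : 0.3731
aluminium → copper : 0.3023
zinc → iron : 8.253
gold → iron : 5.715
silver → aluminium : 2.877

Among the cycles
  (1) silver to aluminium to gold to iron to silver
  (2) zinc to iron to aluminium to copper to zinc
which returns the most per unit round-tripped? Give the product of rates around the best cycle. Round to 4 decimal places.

0.9503

(1) 2.877 × 0.3731 × 5.715 × 0.1275 = 0.78215
(2) 8.253 × 0.402 × 0.3023 × 0.9475 = 0.95029
Highest is cycle (2) at 0.9503 (≤1, no arbitrage).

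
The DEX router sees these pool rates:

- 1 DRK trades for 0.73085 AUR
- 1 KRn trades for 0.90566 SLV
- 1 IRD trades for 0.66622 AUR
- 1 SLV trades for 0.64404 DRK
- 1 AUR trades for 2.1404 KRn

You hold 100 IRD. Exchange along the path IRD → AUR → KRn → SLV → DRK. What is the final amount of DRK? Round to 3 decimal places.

100 IRD × 0.66622 = 66.622 AUR
66.622 AUR × 2.1404 = 142.5977288 KRn
142.5977288 KRn × 0.90566 = 129.145059065008 SLV
129.145059065008 SLV × 0.64404 = 83.17458384022775232 DRK

83.175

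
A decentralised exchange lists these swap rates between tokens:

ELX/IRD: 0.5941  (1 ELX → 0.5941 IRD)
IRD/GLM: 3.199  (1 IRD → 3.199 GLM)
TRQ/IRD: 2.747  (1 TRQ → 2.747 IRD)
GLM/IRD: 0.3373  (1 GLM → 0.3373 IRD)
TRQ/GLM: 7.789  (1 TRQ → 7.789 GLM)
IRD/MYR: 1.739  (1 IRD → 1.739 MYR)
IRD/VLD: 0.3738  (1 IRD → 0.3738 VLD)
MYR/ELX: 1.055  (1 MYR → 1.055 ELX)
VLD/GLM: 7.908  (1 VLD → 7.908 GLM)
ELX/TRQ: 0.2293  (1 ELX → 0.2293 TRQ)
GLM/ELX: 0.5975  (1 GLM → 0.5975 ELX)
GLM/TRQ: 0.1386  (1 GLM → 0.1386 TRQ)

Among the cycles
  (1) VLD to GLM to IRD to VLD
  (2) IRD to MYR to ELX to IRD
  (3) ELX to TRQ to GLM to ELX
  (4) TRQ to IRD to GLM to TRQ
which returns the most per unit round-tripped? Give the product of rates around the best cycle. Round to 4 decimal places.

1.2180

(1) 7.908 × 0.3373 × 0.3738 = 0.99706
(2) 1.739 × 1.055 × 0.5941 = 1.08996
(3) 0.2293 × 7.789 × 0.5975 = 1.06715
(4) 2.747 × 3.199 × 0.1386 = 1.21797
Highest is cycle (4) at 1.2180 (>1, arbitrage).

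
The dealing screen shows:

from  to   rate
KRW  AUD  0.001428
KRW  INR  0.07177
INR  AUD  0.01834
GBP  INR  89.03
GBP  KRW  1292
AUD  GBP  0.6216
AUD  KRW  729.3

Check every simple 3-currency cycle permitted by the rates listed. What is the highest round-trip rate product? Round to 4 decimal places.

1.1468

KRW→AUD→GBP→KRW: 0.001428 × 0.6216 × 1292 = 1.14684
INR→AUD→GBP→INR: 0.01834 × 0.6216 × 89.03 = 1.01495
INR→AUD→KRW→INR: 0.01834 × 729.3 × 0.07177 = 0.95995
Maximum is KRW→AUD→GBP→KRW at 1.1468; arbitrage exists.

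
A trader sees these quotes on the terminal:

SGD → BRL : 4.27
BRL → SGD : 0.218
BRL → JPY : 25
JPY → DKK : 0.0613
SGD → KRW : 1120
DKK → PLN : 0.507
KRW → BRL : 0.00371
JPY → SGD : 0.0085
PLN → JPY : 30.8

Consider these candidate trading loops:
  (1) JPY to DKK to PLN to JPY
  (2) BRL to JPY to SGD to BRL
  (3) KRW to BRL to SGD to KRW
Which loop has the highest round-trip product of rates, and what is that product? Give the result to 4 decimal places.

0.9572

(1) 0.0613 × 0.507 × 30.8 = 0.95724
(2) 25 × 0.0085 × 4.27 = 0.90738
(3) 0.00371 × 0.218 × 1120 = 0.90583
Highest is cycle (1) at 0.9572 (≤1, no arbitrage).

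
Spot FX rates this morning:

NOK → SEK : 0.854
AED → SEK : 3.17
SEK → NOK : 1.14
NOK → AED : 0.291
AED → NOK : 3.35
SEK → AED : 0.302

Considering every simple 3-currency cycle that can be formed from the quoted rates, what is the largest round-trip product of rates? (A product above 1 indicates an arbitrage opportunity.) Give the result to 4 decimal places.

SEK→NOK→AED→SEK: 1.14 × 0.291 × 3.17 = 1.05162
SEK→AED→NOK→SEK: 0.302 × 3.35 × 0.854 = 0.86399
Maximum is SEK→NOK→AED→SEK at 1.0516; arbitrage exists.

1.0516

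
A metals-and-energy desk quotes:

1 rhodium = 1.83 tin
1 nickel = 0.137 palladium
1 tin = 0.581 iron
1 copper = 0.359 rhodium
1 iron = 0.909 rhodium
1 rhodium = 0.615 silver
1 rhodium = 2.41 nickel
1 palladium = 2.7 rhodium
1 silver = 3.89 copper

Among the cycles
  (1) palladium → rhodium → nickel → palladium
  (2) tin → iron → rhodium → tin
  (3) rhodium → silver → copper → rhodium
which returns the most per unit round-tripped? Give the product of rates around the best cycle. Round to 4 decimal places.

(1) 2.7 × 2.41 × 0.137 = 0.89146
(2) 0.581 × 0.909 × 1.83 = 0.96648
(3) 0.615 × 3.89 × 0.359 = 0.85885
Highest is cycle (2) at 0.9665 (≤1, no arbitrage).

0.9665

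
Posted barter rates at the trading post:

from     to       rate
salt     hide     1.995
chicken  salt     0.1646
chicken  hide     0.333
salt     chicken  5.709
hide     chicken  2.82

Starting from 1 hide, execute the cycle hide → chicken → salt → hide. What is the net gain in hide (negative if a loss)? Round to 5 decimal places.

-0.07398

1 hide × 2.82 = 2.82 chicken
2.82 chicken × 0.1646 = 0.464172 salt
0.464172 salt × 1.995 = 0.92602314 hide
Net change: 0.92602314 − 1 = -0.07397686 hide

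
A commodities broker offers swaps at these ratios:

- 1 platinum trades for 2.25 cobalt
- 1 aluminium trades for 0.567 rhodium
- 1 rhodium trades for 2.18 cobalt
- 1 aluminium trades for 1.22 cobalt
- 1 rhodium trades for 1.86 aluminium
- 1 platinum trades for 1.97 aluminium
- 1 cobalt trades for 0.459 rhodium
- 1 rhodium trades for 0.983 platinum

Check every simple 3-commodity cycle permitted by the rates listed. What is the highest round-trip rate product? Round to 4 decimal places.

rhodium→platinum→aluminium→rhodium: 0.983 × 1.97 × 0.567 = 1.09800
rhodium→aluminium→cobalt→rhodium: 1.86 × 1.22 × 0.459 = 1.04156
rhodium→platinum→cobalt→rhodium: 0.983 × 2.25 × 0.459 = 1.01519
Maximum is rhodium→platinum→aluminium→rhodium at 1.0980; arbitrage exists.

1.0980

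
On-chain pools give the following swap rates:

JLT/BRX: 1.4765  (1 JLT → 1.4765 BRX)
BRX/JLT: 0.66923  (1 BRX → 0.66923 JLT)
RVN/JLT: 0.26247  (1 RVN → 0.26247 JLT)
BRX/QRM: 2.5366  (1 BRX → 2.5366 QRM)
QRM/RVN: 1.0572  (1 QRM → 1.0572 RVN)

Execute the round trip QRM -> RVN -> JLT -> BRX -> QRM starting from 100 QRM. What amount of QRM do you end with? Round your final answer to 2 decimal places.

100 QRM × 1.0572 = 105.72 RVN
105.72 RVN × 0.26247 = 27.7483284 JLT
27.7483284 JLT × 1.4765 = 40.9704068826 BRX
40.9704068826 BRX × 2.5366 = 103.92553409840316 QRM

103.93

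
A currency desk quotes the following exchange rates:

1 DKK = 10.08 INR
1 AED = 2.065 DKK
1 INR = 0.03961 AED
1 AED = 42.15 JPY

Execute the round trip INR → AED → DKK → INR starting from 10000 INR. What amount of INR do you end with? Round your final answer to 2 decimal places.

8244.90

10000 INR × 0.03961 = 396.1 AED
396.1 AED × 2.065 = 817.9465 DKK
817.9465 DKK × 10.08 = 8244.90072 INR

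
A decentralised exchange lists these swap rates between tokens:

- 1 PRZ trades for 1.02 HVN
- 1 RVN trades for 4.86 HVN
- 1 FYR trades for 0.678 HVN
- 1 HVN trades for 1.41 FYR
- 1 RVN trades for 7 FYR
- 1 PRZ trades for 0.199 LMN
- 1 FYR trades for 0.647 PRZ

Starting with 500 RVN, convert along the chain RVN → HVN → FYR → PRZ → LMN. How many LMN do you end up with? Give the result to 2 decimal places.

441.15

500 RVN × 4.86 = 2430 HVN
2430 HVN × 1.41 = 3426.3 FYR
3426.3 FYR × 0.647 = 2216.8161 PRZ
2216.8161 PRZ × 0.199 = 441.1464039 LMN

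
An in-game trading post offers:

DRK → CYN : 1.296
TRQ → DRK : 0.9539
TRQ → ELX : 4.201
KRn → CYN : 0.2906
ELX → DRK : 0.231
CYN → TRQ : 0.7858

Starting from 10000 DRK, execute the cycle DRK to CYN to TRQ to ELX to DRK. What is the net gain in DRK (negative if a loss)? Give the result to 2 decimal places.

10000 DRK × 1.296 = 12960 CYN
12960 CYN × 0.7858 = 10183.968 TRQ
10183.968 TRQ × 4.201 = 42782.849568 ELX
42782.849568 ELX × 0.231 = 9882.838250208 DRK
Net change: 9882.838250208 − 10000 = -117.161749792 DRK

-117.16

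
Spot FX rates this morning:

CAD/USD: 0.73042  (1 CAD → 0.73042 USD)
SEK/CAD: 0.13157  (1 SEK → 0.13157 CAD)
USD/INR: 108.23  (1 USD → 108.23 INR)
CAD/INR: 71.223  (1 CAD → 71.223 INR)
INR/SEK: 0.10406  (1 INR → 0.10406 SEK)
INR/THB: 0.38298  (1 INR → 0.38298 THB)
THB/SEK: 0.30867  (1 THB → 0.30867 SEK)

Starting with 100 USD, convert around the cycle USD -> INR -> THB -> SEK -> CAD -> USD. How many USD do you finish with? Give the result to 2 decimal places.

122.96

100 USD × 108.23 = 10823 INR
10823 INR × 0.38298 = 4144.99254 THB
4144.99254 THB × 0.30867 = 1279.4348473218 SEK
1279.4348473218 SEK × 0.13157 = 168.335242862129226 CAD
168.335242862129226 CAD × 0.73042 = 122.95542809135642925492 USD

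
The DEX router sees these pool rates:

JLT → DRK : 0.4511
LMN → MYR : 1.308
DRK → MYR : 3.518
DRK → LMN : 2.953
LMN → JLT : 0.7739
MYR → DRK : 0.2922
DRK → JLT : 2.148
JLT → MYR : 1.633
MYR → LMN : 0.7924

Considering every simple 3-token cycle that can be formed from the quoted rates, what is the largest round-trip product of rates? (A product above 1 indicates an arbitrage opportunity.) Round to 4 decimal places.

MYR→DRK→LMN→MYR: 0.2922 × 2.953 × 1.308 = 1.12863
JLT→DRK→LMN→JLT: 0.4511 × 2.953 × 0.7739 = 1.03091
MYR→DRK→JLT→MYR: 0.2922 × 2.148 × 1.633 = 1.02495
MYR→LMN→JLT→MYR: 0.7924 × 0.7739 × 1.633 = 1.00142
Maximum is MYR→DRK→LMN→MYR at 1.1286; arbitrage exists.

1.1286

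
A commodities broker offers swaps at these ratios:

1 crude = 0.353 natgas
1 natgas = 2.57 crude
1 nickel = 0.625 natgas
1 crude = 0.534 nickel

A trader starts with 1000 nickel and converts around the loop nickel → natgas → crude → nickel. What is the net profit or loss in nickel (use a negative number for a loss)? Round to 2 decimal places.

1000 nickel × 0.625 = 625 natgas
625 natgas × 2.57 = 1606.25 crude
1606.25 crude × 0.534 = 857.7375 nickel
Net change: 857.7375 − 1000 = -142.2625 nickel

-142.26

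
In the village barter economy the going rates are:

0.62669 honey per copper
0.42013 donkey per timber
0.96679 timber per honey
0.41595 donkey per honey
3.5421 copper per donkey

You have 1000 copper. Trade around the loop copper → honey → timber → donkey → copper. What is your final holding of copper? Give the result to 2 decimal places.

901.63

1000 copper × 0.62669 = 626.69 honey
626.69 honey × 0.96679 = 605.8776251 timber
605.8776251 timber × 0.42013 = 254.547366633263 donkey
254.547366633263 donkey × 3.5421 = 901.6322273516808723 copper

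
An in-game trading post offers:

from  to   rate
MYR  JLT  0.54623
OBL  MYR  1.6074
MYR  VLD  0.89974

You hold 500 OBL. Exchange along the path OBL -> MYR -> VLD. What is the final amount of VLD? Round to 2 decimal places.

723.12

500 OBL × 1.6074 = 803.7 MYR
803.7 MYR × 0.89974 = 723.121038 VLD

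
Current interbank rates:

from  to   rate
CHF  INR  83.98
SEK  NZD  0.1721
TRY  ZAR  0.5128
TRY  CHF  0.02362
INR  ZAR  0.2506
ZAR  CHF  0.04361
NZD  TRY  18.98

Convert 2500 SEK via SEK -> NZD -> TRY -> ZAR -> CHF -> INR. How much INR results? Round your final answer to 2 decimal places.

15336.53

2500 SEK × 0.1721 = 430.25 NZD
430.25 NZD × 18.98 = 8166.145 TRY
8166.145 TRY × 0.5128 = 4187.599156 ZAR
4187.599156 ZAR × 0.04361 = 182.62119919316 CHF
182.62119919316 CHF × 83.98 = 15336.5283082415768 INR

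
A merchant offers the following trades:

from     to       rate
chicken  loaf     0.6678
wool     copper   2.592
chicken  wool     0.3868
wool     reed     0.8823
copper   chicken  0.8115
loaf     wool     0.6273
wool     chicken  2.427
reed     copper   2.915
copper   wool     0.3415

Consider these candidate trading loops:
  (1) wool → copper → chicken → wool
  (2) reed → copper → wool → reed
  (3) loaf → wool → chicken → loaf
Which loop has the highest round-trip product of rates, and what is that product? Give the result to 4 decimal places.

(1) 2.592 × 0.8115 × 0.3868 = 0.81360
(2) 2.915 × 0.3415 × 0.8823 = 0.87831
(3) 0.6273 × 2.427 × 0.6678 = 1.01670
Highest is cycle (3) at 1.0167 (>1, arbitrage).

1.0167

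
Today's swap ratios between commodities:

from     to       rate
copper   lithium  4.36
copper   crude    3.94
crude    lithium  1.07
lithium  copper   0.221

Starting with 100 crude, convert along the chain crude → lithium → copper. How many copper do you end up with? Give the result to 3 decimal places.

100 crude × 1.07 = 107 lithium
107 lithium × 0.221 = 23.647 copper

23.647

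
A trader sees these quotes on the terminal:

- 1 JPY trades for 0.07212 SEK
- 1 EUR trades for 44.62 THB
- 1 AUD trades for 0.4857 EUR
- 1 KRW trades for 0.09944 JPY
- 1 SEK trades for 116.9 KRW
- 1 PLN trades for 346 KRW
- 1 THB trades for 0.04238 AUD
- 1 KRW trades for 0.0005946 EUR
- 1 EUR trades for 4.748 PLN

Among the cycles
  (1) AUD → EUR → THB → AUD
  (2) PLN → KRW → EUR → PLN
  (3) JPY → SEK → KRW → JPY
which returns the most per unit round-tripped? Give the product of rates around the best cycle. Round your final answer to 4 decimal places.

0.9768

(1) 0.4857 × 44.62 × 0.04238 = 0.91846
(2) 346 × 0.0005946 × 4.748 = 0.97681
(3) 0.07212 × 116.9 × 0.09944 = 0.83836
Highest is cycle (2) at 0.9768 (≤1, no arbitrage).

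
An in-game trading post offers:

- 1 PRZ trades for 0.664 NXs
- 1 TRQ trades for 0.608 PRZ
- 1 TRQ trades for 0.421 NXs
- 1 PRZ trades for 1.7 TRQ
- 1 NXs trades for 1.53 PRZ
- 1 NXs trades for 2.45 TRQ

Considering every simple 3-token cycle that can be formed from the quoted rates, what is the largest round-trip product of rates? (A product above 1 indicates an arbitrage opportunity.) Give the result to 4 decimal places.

NXs→PRZ→TRQ→NXs: 1.53 × 1.7 × 0.421 = 1.09502
NXs→TRQ→PRZ→NXs: 2.45 × 0.608 × 0.664 = 0.98909
Maximum is NXs→PRZ→TRQ→NXs at 1.0950; arbitrage exists.

1.0950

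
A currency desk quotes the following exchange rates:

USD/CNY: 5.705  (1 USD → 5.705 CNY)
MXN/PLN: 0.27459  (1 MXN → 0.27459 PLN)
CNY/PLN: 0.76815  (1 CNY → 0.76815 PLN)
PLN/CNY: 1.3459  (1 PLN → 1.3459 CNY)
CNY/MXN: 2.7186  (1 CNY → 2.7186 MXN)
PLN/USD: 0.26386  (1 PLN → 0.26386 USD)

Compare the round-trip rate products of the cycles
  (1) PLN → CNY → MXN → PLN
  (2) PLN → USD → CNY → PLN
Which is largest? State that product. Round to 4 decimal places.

(1) 1.3459 × 2.7186 × 0.27459 = 1.00471
(2) 0.26386 × 5.705 × 0.76815 = 1.15631
Highest is cycle (2) at 1.1563 (>1, arbitrage).

1.1563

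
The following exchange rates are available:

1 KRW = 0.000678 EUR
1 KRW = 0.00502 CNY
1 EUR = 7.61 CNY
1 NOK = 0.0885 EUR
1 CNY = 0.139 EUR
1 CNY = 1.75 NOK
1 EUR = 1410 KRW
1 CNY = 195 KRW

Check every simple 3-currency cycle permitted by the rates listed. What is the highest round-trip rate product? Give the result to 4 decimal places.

1.1786

NOK→EUR→CNY→NOK: 0.0885 × 7.61 × 1.75 = 1.17860
KRW→EUR→CNY→KRW: 0.000678 × 7.61 × 195 = 1.00612
KRW→CNY→EUR→KRW: 0.00502 × 0.139 × 1410 = 0.98387
Maximum is NOK→EUR→CNY→NOK at 1.1786; arbitrage exists.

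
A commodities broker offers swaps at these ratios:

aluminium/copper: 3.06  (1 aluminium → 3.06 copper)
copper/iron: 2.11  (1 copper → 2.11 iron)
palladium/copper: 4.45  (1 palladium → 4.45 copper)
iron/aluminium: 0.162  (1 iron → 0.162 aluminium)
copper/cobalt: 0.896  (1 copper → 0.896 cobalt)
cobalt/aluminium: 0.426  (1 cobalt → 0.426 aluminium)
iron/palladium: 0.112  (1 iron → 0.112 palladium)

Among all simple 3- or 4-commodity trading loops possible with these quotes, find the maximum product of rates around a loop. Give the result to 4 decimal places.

1.1680

copper→cobalt→aluminium→copper: 0.896 × 0.426 × 3.06 = 1.16799
iron→palladium→copper→iron: 0.112 × 4.45 × 2.11 = 1.05162
iron→aluminium→copper→iron: 0.162 × 3.06 × 2.11 = 1.04597
Maximum is copper→cobalt→aluminium→copper at 1.1680; arbitrage exists.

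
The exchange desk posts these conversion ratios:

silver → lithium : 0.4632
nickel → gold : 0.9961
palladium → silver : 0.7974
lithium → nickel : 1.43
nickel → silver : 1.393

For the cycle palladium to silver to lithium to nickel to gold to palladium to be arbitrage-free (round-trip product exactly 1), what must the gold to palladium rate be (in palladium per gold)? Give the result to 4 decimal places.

1.9007

Known legs of the cycle: 0.7974 × 0.4632 × 1.43 × 0.9961 = 0.52611872577264
For no arbitrage the full-cycle product must be 1, so the missing rate is 1 / 0.52611872577264 ≈ 1.900712.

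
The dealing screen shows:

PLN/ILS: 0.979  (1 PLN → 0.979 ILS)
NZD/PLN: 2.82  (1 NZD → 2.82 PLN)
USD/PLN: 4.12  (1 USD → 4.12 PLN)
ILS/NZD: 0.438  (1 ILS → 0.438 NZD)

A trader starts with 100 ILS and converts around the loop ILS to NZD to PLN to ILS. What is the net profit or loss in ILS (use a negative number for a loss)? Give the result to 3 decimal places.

100 ILS × 0.438 = 43.8 NZD
43.8 NZD × 2.82 = 123.516 PLN
123.516 PLN × 0.979 = 120.922164 ILS
Net change: 120.922164 − 100 = 20.922164 ILS

20.922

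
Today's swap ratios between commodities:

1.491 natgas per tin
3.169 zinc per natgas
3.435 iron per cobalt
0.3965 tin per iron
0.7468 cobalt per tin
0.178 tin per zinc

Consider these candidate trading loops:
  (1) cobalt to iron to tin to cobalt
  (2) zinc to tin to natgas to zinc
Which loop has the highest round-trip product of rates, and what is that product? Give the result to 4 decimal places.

(1) 3.435 × 0.3965 × 0.7468 = 1.01712
(2) 0.178 × 1.491 × 3.169 = 0.84105
Highest is cycle (1) at 1.0171 (>1, arbitrage).

1.0171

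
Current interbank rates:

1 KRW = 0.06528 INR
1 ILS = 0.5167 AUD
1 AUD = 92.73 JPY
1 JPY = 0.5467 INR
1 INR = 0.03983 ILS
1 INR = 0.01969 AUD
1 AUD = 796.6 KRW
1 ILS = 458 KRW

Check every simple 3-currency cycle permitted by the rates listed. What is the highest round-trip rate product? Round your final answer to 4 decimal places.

1.1908

ILS→KRW→INR→ILS: 458 × 0.06528 × 0.03983 = 1.19085
AUD→KRW→INR→AUD: 796.6 × 0.06528 × 0.01969 = 1.02392
AUD→JPY→INR→AUD: 92.73 × 0.5467 × 0.01969 = 0.99819
Maximum is ILS→KRW→INR→ILS at 1.1908; arbitrage exists.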